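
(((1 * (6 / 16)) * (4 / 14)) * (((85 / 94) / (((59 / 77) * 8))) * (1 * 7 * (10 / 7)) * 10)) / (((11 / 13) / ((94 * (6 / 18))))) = 27625 / 472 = 58.53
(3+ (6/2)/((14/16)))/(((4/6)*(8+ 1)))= 15/14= 1.07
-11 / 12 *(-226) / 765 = 1243 / 4590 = 0.27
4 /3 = 1.33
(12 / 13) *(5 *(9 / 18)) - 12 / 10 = 1.11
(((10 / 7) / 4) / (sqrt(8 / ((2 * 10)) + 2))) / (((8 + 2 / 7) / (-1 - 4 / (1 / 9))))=-185 * sqrt(15) / 696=-1.03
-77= -77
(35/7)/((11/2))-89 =-969/11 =-88.09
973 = 973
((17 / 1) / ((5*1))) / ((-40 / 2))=-17 / 100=-0.17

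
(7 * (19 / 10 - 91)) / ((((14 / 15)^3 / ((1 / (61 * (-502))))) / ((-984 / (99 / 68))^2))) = 94441269600 / 8252629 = 11443.78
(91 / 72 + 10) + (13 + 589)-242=26731 / 72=371.26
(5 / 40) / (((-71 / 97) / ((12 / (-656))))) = 291 / 93152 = 0.00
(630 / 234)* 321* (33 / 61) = 370755 / 793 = 467.53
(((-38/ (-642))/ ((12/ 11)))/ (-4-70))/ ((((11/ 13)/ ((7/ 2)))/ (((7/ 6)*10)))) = -60515/ 1710288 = -0.04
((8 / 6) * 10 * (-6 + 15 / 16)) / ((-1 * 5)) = 27 / 2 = 13.50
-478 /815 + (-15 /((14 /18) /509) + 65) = -55635246 /5705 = -9752.02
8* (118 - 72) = 368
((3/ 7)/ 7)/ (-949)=-3/ 46501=-0.00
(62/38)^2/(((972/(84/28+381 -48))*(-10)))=-13454/146205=-0.09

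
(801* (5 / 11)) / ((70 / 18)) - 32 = 4745 / 77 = 61.62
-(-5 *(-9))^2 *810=-1640250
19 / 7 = 2.71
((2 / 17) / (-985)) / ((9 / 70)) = -28 / 30141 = -0.00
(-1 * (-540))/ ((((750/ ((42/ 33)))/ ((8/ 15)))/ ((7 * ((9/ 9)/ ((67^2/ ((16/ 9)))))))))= 25088/ 18517125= 0.00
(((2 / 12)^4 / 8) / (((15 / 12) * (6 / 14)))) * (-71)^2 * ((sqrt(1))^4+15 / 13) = 247009 / 126360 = 1.95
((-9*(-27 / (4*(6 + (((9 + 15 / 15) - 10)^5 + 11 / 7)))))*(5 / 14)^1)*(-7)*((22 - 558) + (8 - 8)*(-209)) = 569835 / 53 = 10751.60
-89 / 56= -1.59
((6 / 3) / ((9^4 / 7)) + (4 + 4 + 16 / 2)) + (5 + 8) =29.00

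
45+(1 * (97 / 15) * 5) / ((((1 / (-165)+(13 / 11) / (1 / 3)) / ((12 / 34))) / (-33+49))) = 119865 / 1241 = 96.59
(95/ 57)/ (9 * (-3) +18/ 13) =-65/ 999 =-0.07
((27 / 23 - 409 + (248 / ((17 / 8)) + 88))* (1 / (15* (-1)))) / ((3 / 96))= 508288 / 1173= 433.32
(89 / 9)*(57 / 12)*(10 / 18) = 8455 / 324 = 26.10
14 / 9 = 1.56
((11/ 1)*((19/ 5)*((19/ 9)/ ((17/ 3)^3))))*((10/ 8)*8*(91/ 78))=27797/ 4913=5.66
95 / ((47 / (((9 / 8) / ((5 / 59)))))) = 10089 / 376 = 26.83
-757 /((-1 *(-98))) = -757 /98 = -7.72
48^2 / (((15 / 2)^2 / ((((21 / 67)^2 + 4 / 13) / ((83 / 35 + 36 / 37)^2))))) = 1627219772416 / 1094634987277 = 1.49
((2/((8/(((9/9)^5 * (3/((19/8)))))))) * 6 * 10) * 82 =29520/19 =1553.68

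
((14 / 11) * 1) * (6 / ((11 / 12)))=1008 / 121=8.33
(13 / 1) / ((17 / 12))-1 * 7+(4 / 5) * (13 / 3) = 1439 / 255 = 5.64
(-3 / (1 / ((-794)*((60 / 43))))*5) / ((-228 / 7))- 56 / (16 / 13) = -908047 / 1634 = -555.72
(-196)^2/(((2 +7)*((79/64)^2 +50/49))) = 7710244864/4595481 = 1677.79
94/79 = 1.19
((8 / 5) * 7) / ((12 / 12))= 56 / 5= 11.20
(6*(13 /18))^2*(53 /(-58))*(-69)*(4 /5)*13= 5356286 /435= 12313.30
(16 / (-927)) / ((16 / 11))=-11 / 927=-0.01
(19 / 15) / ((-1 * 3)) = -19 / 45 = -0.42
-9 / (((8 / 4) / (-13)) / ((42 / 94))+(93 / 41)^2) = -4130217 / 2203163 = -1.87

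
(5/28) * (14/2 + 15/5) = 1.79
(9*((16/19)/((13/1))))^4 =429981696/3722098081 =0.12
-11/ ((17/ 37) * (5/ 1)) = -407/ 85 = -4.79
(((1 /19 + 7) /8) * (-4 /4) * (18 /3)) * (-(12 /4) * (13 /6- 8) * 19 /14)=-1005 /8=-125.62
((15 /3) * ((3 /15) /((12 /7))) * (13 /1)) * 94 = 4277 /6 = 712.83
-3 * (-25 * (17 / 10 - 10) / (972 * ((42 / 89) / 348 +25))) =-1071115 / 41814468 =-0.03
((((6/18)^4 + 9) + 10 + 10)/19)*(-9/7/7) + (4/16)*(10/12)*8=11615/8379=1.39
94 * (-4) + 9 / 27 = -1127 / 3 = -375.67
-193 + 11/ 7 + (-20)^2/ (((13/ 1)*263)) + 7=-4411129/ 23933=-184.31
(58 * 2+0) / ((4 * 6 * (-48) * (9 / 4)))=-29 / 648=-0.04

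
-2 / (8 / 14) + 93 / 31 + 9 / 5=13 / 10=1.30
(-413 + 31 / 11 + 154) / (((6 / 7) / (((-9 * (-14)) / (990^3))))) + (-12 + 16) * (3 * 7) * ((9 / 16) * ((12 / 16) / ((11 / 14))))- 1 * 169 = -440798887957 / 3557763000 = -123.90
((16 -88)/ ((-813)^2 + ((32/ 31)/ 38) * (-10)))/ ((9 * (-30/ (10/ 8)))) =589/ 1167931743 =0.00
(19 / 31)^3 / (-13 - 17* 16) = -361 / 446865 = -0.00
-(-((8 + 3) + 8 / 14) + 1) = 74 / 7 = 10.57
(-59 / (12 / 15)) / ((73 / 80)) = -5900 / 73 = -80.82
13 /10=1.30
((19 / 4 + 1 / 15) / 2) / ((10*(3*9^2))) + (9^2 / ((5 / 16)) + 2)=76166209 / 291600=261.20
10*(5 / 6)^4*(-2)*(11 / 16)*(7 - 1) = -34375 / 864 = -39.79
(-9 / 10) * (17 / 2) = -153 / 20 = -7.65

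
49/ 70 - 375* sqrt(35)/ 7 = 7/ 10 - 375* sqrt(35)/ 7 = -316.23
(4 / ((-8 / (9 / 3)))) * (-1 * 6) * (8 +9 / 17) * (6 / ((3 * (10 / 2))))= 522 / 17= 30.71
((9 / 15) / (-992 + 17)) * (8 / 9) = -8 / 14625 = -0.00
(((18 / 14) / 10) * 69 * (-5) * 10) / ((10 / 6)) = -1863 / 7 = -266.14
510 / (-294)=-85 / 49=-1.73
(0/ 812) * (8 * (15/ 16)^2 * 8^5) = 0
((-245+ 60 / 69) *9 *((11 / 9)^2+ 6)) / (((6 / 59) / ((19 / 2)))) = -3820709905 / 2484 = -1538127.98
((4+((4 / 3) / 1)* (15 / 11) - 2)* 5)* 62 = 13020 / 11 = 1183.64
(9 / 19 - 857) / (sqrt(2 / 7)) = -8137 * sqrt(14) / 19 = -1602.41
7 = 7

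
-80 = -80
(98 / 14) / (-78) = -7 / 78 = -0.09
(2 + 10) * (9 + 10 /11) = 1308 /11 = 118.91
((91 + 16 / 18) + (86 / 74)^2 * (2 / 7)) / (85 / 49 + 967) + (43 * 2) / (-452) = -6279231809 / 66088414764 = -0.10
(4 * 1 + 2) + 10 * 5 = 56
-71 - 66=-137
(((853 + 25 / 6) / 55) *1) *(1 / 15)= 5143 / 4950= 1.04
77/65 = 1.18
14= 14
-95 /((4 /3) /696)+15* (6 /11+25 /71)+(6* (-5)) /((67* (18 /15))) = -2594210950 /52327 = -49576.91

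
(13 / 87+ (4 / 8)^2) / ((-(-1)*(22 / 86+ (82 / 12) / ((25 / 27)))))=149425 / 2856558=0.05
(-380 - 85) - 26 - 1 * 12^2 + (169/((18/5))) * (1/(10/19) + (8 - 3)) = -3733/12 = -311.08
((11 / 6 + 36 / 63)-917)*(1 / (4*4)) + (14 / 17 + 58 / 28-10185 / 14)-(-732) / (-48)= -9105125 / 11424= -797.02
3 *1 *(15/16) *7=315/16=19.69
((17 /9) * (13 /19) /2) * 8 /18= 442 /1539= 0.29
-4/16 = -1/4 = -0.25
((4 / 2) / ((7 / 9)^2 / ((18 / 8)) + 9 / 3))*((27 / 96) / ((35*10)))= 6561 / 13344800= 0.00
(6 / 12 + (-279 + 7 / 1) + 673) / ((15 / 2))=803 / 15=53.53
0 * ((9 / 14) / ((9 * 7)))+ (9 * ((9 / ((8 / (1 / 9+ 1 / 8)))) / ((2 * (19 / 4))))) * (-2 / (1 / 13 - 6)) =1989 / 23408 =0.08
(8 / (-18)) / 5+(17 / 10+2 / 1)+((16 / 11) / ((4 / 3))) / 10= 3683 / 990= 3.72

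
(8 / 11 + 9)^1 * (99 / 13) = 963 / 13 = 74.08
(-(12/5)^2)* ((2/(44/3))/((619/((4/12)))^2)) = -24/105369275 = -0.00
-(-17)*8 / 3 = 136 / 3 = 45.33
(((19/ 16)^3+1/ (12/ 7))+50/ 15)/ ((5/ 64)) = 13741/ 192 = 71.57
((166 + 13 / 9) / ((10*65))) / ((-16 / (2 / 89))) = -1507 / 4165200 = -0.00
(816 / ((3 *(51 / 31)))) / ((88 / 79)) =4898 / 33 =148.42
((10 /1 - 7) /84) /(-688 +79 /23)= -23 /440860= -0.00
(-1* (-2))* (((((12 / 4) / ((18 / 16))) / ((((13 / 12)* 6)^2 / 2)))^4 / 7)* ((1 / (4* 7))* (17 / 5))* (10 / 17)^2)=167772160 / 55039798938033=0.00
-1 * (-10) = 10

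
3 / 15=1 / 5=0.20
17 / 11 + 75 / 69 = 666 / 253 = 2.63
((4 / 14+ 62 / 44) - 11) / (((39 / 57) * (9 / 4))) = -6.04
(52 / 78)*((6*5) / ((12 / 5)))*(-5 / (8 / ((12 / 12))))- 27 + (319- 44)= 5827 / 24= 242.79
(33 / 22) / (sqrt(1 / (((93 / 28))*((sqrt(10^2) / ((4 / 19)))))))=3*sqrt(123690) / 56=18.84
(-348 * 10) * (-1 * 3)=10440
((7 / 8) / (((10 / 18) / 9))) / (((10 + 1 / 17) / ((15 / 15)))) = 1071 / 760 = 1.41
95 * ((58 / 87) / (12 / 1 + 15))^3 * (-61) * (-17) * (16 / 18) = 6304960 / 4782969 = 1.32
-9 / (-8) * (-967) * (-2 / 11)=8703 / 44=197.80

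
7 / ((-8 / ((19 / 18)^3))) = -48013 / 46656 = -1.03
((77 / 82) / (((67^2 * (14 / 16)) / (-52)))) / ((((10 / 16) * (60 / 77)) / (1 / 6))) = -176176 / 41411025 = -0.00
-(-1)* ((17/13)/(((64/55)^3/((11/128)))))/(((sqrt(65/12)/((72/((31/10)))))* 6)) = 93336375* sqrt(195)/10986979328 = 0.12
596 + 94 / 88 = 26271 / 44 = 597.07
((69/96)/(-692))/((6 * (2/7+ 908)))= -161/844749312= -0.00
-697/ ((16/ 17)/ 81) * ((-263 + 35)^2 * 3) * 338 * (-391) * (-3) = -3708962111069982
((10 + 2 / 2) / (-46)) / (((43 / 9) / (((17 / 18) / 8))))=-187 / 31648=-0.01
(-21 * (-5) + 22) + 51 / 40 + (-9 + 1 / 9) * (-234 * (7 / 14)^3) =15531 / 40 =388.28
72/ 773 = 0.09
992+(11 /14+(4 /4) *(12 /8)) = 6960 /7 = 994.29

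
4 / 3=1.33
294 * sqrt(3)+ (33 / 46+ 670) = 294 * sqrt(3)+ 30853 / 46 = 1179.94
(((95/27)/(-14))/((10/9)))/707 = -19/59388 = -0.00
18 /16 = 1.12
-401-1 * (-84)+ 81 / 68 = -21475 / 68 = -315.81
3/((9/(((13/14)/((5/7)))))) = 13/30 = 0.43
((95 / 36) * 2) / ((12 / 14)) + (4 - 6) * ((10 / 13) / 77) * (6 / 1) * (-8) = 769345 / 108108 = 7.12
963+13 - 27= 949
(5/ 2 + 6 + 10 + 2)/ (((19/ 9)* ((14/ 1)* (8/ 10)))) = 1845/ 2128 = 0.87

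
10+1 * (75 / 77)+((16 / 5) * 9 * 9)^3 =167612345497 / 9625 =17414269.66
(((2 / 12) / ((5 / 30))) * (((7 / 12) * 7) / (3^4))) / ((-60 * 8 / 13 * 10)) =-637 / 4665600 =-0.00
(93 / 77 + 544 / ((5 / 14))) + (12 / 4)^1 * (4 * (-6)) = 559177 / 385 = 1452.41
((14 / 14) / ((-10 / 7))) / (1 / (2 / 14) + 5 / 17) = -119 / 1240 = -0.10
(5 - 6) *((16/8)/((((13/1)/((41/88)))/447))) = -18327/572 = -32.04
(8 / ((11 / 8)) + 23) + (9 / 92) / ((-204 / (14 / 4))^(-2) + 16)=19423501627 / 673858669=28.82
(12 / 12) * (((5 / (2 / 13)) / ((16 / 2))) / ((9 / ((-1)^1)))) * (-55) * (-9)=-3575 / 16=-223.44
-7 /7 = -1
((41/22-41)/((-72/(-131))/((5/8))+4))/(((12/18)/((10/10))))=-1691865/140624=-12.03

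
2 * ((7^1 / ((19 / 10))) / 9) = 140 / 171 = 0.82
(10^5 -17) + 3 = 99986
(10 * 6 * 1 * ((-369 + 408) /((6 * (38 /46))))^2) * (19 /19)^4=1341015 /361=3714.72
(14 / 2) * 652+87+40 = 4691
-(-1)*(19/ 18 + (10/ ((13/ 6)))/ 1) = 1327/ 234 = 5.67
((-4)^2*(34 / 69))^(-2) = 4761 / 295936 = 0.02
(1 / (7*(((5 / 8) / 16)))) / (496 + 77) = 128 / 20055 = 0.01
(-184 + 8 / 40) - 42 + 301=376 / 5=75.20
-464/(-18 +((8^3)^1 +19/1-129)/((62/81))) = -14384/15723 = -0.91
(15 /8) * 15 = 225 /8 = 28.12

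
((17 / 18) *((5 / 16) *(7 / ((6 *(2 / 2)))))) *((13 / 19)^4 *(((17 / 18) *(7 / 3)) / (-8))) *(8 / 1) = -2022261605 / 12160513152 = -0.17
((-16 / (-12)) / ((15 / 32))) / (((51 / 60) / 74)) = 37888 / 153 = 247.63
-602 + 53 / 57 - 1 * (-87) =-29302 / 57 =-514.07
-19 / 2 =-9.50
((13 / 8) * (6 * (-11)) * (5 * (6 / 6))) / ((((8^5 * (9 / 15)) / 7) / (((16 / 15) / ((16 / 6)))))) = -5005 / 65536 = -0.08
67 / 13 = 5.15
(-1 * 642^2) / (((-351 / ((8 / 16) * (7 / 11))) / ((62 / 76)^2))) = 77017423 / 309738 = 248.65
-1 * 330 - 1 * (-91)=-239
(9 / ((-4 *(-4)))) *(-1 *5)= -45 / 16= -2.81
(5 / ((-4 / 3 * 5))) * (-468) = 351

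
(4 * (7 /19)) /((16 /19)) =7 /4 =1.75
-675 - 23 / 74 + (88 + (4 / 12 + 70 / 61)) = -7933309 / 13542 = -585.83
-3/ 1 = -3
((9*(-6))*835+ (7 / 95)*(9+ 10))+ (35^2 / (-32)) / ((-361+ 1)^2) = -37398288629 / 829440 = -45088.60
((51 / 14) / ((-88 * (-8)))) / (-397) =-51 / 3912832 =-0.00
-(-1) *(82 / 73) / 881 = 82 / 64313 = 0.00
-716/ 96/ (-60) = 179/ 1440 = 0.12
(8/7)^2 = 64/49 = 1.31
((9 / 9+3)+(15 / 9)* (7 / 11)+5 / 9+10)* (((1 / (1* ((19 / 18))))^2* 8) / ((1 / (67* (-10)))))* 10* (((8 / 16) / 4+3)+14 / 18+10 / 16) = -13507092800 / 3971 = -3401433.59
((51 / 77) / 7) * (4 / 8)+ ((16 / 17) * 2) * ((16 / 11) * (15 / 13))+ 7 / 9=8542865 / 2144142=3.98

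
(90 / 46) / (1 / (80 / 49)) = 3600 / 1127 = 3.19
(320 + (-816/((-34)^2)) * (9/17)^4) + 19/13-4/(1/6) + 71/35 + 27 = 210888193861/646034935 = 326.43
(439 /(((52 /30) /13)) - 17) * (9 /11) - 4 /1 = 58871 /22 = 2675.95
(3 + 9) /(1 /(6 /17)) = 72 /17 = 4.24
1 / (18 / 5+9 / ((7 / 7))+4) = 5 / 83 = 0.06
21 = 21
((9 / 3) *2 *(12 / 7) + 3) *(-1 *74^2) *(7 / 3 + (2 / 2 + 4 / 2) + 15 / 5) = -4243900 / 7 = -606271.43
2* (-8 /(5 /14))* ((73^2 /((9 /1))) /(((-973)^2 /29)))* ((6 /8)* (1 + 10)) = -13599608 /2028705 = -6.70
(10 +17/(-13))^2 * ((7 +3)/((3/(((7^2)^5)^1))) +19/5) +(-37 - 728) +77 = 180346321707803/2535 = 71142533218.07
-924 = -924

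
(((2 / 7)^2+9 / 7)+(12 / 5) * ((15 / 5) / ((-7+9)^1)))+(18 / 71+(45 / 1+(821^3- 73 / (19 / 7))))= 182897396608208 / 330505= 553387684.33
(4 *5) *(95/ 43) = 1900/ 43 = 44.19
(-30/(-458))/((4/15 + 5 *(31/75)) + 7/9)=135/6412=0.02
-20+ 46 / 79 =-1534 / 79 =-19.42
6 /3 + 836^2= 698898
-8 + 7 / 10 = -73 / 10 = -7.30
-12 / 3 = -4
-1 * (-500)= 500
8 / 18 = 4 / 9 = 0.44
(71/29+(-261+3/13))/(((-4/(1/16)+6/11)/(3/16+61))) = 249.09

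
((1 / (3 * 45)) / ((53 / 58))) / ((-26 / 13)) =-29 / 7155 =-0.00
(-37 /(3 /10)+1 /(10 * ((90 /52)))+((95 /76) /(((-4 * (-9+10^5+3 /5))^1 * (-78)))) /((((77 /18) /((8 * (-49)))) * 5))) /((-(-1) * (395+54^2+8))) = -3966057846781 /106779854738700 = -0.04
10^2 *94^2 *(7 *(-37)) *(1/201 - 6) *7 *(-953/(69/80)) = -147171408342560000/13869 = -10611537121822.77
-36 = -36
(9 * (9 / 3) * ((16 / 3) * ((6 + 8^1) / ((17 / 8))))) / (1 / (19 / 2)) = 153216 / 17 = 9012.71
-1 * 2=-2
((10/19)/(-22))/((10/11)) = -1/38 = -0.03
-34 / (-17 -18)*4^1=136 / 35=3.89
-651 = -651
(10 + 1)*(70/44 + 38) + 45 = 961/2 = 480.50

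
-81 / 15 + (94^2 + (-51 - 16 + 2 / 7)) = 306736 / 35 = 8763.89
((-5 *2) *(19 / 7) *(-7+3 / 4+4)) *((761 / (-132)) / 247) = -11415 / 8008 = -1.43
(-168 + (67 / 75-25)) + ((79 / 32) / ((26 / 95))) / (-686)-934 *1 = -48205135291 / 42806400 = -1126.12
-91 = -91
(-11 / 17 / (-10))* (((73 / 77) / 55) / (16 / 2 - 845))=-73 / 54781650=-0.00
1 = 1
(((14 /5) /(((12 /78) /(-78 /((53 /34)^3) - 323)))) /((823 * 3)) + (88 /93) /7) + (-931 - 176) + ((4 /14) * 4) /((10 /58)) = -29320524222580 /26588092307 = -1102.77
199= 199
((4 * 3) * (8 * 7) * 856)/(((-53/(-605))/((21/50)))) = 730832256/265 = 2757857.57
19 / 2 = 9.50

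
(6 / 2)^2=9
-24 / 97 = -0.25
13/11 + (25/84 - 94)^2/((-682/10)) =-306919637/2406096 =-127.56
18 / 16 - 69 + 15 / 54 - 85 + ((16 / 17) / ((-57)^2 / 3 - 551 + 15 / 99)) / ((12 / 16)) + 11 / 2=-3161754679 / 21494664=-147.09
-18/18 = -1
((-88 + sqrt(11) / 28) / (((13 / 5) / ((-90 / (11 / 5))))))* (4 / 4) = 18000 / 13 - 1125* sqrt(11) / 2002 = 1382.75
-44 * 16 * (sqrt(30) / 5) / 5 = -704 * sqrt(30) / 25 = -154.24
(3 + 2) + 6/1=11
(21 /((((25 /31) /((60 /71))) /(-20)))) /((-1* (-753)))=-10416 /17821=-0.58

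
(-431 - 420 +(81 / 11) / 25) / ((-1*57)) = 233944 / 15675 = 14.92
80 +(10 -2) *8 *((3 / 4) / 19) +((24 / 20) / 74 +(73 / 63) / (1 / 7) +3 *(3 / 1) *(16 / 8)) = 3437258 / 31635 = 108.65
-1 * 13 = -13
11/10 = 1.10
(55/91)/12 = 55/1092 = 0.05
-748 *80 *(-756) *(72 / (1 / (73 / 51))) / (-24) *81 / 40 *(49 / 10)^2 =-9445055336.64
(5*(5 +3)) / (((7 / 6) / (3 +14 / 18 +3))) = 4880 / 21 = 232.38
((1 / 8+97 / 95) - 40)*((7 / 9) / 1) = -22967 / 760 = -30.22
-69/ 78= -23/ 26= -0.88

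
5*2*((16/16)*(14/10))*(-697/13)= -9758/13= -750.62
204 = 204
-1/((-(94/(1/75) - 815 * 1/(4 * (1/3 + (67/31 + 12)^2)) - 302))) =2316496/15629365363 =0.00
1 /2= 0.50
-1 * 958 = -958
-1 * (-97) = 97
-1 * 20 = -20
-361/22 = -16.41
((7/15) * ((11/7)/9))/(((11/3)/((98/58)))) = 49/1305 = 0.04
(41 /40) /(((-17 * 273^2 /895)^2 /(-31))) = -203620555 /12842170096392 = -0.00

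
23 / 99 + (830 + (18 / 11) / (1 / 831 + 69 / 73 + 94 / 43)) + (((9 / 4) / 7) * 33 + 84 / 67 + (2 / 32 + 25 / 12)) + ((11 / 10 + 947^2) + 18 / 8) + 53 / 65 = 177092219690386787093 / 197282521996560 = 897657.93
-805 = -805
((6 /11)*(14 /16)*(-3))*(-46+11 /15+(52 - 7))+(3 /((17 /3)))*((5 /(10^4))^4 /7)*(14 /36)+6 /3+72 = 445100800000000011 /5984000000000000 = 74.38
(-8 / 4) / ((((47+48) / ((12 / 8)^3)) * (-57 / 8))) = 18 / 1805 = 0.01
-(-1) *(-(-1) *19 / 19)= 1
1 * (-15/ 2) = -15/ 2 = -7.50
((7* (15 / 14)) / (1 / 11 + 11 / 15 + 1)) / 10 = 495 / 1204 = 0.41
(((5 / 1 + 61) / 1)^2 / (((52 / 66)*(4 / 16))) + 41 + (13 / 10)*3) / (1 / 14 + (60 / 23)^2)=10667591291 / 3310385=3222.46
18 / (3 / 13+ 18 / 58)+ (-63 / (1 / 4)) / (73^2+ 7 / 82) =29031027 / 873970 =33.22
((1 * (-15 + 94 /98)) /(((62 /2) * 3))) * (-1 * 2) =0.30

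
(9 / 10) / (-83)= -9 / 830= -0.01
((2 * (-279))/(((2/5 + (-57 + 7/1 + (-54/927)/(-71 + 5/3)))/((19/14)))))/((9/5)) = 8.48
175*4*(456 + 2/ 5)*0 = 0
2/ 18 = 1/ 9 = 0.11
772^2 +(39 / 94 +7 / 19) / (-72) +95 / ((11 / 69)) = 843869424979 / 1414512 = 596579.90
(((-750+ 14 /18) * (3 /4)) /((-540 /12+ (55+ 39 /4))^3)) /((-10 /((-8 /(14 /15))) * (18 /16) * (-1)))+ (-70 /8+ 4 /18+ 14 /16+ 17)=2336516393 /248491656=9.40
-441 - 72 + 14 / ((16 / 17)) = -3985 / 8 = -498.12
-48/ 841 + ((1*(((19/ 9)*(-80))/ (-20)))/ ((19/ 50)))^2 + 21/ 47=1582327805/ 3201687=494.22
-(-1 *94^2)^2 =-78074896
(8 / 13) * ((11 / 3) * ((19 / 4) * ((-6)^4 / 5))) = 180576 / 65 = 2778.09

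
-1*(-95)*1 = 95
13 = 13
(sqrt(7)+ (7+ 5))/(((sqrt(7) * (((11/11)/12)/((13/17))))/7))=1092/17+ 1872 * sqrt(7)/17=355.58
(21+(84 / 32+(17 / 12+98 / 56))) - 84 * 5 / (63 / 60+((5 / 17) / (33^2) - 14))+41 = 11533306709 / 115074408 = 100.22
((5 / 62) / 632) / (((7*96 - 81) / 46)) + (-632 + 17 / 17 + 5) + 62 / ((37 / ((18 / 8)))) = -266574576365 / 428418264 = -622.23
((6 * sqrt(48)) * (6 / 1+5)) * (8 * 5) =10560 * sqrt(3) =18290.46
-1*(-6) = 6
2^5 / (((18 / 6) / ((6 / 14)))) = 32 / 7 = 4.57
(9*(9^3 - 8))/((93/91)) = 196833/31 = 6349.45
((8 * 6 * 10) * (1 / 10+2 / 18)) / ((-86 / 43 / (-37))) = 5624 / 3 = 1874.67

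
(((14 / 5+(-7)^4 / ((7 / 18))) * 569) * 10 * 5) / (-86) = -87864980 / 43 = -2043371.63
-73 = -73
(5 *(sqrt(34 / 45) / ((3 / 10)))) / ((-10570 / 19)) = -19 *sqrt(170) / 9513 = -0.03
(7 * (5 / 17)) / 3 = 35 / 51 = 0.69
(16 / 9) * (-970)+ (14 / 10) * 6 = -77222 / 45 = -1716.04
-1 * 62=-62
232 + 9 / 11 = 2561 / 11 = 232.82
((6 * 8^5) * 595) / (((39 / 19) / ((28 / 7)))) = 2963537920 / 13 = 227964455.38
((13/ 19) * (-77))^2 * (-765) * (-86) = 65921645790/ 361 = 182608437.09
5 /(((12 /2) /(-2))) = -5 /3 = -1.67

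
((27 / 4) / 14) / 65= 27 / 3640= 0.01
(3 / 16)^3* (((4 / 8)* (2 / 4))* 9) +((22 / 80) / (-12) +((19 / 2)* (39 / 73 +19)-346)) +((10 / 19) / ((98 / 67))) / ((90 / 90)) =-2673631761841 / 16702586880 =-160.07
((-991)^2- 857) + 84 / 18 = 2943686 / 3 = 981228.67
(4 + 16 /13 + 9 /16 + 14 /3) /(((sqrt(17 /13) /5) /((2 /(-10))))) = -6527*sqrt(221) /10608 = -9.15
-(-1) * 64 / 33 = 64 / 33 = 1.94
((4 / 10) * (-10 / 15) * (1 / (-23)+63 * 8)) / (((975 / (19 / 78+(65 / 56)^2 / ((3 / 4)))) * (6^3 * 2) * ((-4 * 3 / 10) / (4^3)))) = 0.03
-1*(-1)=1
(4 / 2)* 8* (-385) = -6160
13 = 13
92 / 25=3.68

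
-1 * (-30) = 30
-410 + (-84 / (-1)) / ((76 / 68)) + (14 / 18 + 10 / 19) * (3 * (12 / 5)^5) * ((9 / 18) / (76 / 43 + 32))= -330.23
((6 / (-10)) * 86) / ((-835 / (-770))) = -39732 / 835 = -47.58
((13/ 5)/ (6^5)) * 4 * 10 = 13/ 972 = 0.01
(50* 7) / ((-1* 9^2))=-350 / 81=-4.32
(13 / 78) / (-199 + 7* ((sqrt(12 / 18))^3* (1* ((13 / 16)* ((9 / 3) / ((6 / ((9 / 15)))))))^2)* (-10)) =-81510400 / 97310822199 + 378560* sqrt(6) / 97310822199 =-0.00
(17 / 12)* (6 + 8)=119 / 6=19.83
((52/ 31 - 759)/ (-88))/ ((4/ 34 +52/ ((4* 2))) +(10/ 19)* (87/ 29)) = 7583071/ 7222380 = 1.05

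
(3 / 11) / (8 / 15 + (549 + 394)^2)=45 / 146726173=0.00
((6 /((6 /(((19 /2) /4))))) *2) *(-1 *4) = -19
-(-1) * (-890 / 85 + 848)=14238 / 17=837.53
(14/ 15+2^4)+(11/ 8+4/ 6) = 759/ 40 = 18.98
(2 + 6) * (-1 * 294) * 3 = -7056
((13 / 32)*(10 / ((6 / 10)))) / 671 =325 / 32208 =0.01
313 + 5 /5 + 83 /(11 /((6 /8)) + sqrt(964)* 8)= 747* sqrt(241) /34583 + 43433509 /138332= 314.32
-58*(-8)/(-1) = -464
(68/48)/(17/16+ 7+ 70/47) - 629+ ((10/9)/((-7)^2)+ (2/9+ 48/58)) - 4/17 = -326918719649/520559193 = -628.01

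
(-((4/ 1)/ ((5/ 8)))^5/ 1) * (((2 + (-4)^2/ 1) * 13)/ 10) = -3925868544/ 15625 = -251255.59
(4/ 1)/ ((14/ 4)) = 8/ 7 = 1.14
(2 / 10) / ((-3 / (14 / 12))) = -0.08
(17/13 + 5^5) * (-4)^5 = -41617408/13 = -3201339.08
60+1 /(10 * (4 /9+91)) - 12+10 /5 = 411509 /8230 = 50.00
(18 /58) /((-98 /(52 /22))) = -117 /15631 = -0.01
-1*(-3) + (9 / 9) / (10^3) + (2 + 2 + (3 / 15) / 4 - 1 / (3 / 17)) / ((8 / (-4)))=2857 / 750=3.81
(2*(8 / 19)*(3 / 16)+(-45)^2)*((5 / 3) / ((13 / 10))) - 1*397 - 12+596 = 687489 / 247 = 2783.36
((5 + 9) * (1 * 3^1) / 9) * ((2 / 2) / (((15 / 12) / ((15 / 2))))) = 28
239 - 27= 212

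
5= 5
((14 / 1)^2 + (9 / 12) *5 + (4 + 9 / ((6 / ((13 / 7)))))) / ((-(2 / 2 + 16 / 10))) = -28915 / 364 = -79.44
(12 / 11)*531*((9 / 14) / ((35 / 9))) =258066 / 2695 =95.76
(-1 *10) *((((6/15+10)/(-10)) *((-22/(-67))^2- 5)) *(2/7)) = -2283944/157115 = -14.54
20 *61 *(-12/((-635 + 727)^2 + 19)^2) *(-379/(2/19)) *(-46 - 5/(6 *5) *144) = -3689792400/71961289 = -51.27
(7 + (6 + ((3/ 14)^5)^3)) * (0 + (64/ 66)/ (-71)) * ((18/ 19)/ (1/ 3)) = -18201467180393170371/ 36069921405974618624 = -0.50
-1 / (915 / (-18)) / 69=2 / 7015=0.00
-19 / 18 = -1.06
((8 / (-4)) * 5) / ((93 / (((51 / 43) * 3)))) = -510 / 1333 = -0.38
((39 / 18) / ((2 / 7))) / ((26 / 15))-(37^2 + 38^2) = -22469 / 8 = -2808.62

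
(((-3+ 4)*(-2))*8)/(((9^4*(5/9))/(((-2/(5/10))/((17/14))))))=896/61965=0.01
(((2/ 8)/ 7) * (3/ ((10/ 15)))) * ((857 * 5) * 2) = 38565/ 28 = 1377.32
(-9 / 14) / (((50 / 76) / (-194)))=33174 / 175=189.57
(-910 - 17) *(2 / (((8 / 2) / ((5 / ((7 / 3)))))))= -13905 / 14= -993.21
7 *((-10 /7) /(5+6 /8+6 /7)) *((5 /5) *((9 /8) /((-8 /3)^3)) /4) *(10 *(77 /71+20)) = 12731985 /2690048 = 4.73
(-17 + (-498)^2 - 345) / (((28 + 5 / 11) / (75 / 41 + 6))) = 68138.70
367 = 367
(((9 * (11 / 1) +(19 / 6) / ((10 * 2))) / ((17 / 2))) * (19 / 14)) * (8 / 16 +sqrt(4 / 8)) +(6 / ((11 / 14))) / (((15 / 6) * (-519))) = 429912271 / 54349680 +226081 * sqrt(2) / 28560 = 19.11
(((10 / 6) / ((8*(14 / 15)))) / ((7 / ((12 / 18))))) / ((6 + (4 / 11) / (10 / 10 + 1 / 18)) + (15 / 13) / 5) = 13585 / 4201848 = 0.00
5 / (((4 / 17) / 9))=765 / 4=191.25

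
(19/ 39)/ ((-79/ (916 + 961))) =-35663/ 3081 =-11.58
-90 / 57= -30 / 19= -1.58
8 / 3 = 2.67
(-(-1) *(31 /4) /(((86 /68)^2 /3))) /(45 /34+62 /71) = 64881078 /9805247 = 6.62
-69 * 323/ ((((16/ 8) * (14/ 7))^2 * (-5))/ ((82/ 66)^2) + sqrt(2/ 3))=62977735407 * sqrt(6)/ 22764031678 + 4895853933960/ 11382015839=436.92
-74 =-74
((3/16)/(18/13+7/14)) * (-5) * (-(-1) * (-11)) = 2145/392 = 5.47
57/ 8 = 7.12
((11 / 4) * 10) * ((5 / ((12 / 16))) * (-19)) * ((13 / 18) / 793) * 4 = -20900 / 1647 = -12.69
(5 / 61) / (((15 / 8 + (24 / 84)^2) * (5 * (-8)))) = -49 / 46787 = -0.00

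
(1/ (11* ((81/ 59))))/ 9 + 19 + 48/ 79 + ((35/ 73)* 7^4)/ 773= 754428202003/ 35747827929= 21.10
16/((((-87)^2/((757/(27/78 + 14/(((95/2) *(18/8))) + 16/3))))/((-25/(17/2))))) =-1495832000/1846700599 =-0.81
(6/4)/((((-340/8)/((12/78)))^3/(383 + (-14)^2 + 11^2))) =-2688/53969305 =-0.00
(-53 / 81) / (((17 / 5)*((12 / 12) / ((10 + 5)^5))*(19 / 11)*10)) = -8460.72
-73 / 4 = -18.25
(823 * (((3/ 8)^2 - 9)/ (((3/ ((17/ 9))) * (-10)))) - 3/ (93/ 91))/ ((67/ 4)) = 9049901/ 332320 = 27.23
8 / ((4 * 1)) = 2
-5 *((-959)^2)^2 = -4229065708805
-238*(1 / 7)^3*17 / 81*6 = -1156 / 1323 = -0.87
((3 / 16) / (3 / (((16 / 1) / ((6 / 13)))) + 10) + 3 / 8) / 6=1101 / 16784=0.07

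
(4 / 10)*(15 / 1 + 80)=38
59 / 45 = 1.31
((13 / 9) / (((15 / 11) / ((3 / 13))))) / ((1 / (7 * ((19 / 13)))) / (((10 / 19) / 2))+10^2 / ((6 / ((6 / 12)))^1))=77 / 2742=0.03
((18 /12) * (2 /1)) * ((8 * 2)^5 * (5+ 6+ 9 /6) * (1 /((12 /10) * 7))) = 32768000 /7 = 4681142.86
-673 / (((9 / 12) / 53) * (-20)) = 35669 / 15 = 2377.93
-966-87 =-1053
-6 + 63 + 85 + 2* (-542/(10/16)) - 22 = -8072/5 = -1614.40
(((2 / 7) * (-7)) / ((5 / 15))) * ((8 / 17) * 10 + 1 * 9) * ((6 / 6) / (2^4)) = -699 / 136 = -5.14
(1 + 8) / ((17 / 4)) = 36 / 17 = 2.12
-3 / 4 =-0.75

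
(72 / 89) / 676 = 18 / 15041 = 0.00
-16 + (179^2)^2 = 1026625665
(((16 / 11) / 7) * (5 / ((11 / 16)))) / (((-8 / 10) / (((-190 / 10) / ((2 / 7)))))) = 15200 / 121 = 125.62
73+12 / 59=4319 / 59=73.20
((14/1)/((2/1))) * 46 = 322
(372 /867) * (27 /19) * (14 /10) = 23436 /27455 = 0.85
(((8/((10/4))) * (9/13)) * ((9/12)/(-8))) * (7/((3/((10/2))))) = -63/26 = -2.42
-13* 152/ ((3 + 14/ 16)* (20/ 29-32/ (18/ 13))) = 54288/ 2387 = 22.74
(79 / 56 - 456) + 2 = -25345 / 56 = -452.59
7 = 7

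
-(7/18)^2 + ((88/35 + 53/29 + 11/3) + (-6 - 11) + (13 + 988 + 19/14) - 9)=323668763/328860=984.21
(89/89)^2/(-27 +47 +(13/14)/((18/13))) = 252/5209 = 0.05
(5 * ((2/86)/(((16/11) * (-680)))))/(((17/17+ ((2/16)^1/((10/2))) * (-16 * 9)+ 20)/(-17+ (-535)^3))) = 350923815/339184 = 1034.61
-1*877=-877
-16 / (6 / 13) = -104 / 3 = -34.67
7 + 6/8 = 31/4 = 7.75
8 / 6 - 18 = -50 / 3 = -16.67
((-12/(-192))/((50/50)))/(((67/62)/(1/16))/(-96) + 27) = 93/39908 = 0.00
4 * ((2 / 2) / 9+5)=184 / 9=20.44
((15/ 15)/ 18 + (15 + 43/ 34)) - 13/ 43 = 105382/ 6579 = 16.02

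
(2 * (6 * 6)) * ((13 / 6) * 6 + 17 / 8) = 1089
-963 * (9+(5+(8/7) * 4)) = -125190/7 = -17884.29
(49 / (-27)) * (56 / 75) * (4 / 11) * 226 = -111.36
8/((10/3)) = 12/5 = 2.40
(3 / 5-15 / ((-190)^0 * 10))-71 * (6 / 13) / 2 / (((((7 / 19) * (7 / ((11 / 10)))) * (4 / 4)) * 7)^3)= -474081748977 / 524596891000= -0.90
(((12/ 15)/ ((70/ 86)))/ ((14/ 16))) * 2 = 2752/ 1225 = 2.25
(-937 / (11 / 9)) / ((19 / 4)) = -33732 / 209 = -161.40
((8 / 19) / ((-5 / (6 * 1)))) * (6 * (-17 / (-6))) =-816 / 95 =-8.59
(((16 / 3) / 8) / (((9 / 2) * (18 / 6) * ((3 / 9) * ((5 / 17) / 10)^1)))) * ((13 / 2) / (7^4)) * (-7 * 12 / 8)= -0.14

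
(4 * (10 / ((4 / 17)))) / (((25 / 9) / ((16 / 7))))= 4896 / 35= 139.89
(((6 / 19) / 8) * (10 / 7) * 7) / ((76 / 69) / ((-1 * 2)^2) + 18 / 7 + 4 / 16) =14490 / 113677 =0.13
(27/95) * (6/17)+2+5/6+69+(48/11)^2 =106667237/1172490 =90.97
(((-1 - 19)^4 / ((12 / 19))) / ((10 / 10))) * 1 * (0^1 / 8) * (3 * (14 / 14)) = 0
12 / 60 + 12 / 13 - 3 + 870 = 868.12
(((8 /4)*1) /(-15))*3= -2 /5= -0.40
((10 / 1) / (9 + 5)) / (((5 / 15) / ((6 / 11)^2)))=540 / 847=0.64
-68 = -68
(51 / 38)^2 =2601 / 1444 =1.80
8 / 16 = 1 / 2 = 0.50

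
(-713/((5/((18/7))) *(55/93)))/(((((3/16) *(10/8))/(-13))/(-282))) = -93346096896/9625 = -9698295.78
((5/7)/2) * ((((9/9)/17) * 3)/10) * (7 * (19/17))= 57/1156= 0.05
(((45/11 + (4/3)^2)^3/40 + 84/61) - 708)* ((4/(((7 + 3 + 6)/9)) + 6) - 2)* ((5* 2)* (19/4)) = -788968931608525/3788047296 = -208278.53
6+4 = 10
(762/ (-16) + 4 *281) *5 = 43055/ 8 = 5381.88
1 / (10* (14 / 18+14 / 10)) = 9 / 196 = 0.05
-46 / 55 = -0.84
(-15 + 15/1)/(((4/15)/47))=0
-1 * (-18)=18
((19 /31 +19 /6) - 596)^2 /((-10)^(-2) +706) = 303342085225 /610628049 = 496.77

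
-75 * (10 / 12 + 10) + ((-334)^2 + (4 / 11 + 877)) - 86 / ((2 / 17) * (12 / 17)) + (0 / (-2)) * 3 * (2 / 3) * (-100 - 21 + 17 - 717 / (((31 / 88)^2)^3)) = 14597257 / 132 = 110585.28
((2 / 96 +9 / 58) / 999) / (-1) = -245 / 1390608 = -0.00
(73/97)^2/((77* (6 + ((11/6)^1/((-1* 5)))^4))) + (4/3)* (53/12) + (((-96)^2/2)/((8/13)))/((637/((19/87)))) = 54569252331986555/6452312276237751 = 8.46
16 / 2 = 8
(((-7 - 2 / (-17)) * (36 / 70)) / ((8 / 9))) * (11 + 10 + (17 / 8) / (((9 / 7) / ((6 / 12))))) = -472797 / 5440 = -86.91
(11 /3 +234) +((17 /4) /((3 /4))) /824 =195843 /824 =237.67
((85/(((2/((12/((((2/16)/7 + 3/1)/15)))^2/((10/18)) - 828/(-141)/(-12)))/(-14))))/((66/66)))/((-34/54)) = 6050883.32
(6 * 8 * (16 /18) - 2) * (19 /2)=1159 /3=386.33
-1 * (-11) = 11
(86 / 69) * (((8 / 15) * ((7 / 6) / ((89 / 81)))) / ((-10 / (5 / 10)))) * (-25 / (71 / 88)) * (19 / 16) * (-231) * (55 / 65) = -479555307 / 1889381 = -253.82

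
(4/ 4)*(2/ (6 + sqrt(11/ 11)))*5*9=90/ 7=12.86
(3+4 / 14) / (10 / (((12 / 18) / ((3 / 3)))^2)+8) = 46 / 427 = 0.11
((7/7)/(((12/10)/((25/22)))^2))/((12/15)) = 78125/69696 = 1.12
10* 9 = 90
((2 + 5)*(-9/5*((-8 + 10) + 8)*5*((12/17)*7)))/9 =-5880/17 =-345.88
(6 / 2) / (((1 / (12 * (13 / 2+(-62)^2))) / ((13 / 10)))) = 901017 / 5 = 180203.40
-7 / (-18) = 7 / 18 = 0.39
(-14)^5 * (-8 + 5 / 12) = 12235496 / 3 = 4078498.67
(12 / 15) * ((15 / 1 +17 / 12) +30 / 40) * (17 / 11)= 3502 / 165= 21.22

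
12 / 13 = 0.92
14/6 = 2.33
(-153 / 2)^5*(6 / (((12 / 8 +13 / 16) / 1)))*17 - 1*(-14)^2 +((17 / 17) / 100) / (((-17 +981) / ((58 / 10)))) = -2060982808475388927 / 17834000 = -115564809267.43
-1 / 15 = -0.07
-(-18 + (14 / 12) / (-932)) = 100663 / 5592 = 18.00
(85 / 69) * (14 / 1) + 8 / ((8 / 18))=2432 / 69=35.25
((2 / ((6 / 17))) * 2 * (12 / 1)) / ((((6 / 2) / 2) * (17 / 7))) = 37.33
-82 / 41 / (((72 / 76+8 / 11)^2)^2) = -1908029761 / 7503125000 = -0.25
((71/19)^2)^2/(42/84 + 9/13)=660703706/4039951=163.54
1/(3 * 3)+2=19/9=2.11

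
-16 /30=-8 /15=-0.53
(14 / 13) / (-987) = -2 / 1833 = -0.00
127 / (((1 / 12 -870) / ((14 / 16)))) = -2667 / 20878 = -0.13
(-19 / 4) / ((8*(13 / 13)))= -19 / 32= -0.59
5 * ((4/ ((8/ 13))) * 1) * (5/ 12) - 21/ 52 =4099/ 312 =13.14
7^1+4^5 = 1031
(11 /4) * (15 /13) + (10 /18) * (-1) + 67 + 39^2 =744409 /468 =1590.62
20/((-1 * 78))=-10/39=-0.26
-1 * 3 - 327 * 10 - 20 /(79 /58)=-259727 /79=-3287.68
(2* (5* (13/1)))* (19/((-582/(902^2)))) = -1004800940/291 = -3452924.19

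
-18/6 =-3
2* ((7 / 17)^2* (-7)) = -686 / 289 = -2.37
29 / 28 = 1.04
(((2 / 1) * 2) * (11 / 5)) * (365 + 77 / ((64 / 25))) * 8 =55627 / 2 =27813.50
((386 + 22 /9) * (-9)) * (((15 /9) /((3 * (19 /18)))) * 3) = -5520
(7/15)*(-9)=-21/5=-4.20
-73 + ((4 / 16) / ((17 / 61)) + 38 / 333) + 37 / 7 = -10572977 / 158508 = -66.70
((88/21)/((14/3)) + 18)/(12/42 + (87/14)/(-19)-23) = -35188/42903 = -0.82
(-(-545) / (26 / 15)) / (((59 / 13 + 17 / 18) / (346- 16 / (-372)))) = 789263550 / 39773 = 19844.20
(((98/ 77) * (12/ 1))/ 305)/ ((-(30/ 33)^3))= -2541/ 38125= -0.07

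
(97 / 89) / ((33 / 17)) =1649 / 2937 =0.56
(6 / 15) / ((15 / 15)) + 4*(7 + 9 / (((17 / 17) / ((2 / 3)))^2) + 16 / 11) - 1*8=2322 / 55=42.22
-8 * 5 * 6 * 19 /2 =-2280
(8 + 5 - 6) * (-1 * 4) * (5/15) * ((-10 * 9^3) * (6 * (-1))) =-408240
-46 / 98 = -23 / 49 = -0.47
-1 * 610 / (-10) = 61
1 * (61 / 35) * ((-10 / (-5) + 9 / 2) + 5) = 1403 / 70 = 20.04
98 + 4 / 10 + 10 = 542 / 5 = 108.40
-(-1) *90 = 90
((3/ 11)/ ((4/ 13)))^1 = 39/ 44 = 0.89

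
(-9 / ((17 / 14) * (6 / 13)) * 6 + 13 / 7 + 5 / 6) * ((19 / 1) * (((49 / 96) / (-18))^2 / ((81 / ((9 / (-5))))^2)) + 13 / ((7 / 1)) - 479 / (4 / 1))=13348172037304225 / 1208839790592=11042.13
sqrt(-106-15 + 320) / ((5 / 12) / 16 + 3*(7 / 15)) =960*sqrt(199) / 1369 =9.89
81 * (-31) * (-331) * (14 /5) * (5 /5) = 11635974 /5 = 2327194.80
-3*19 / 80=-0.71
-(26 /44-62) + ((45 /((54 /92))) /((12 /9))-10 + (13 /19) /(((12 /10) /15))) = 49099 /418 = 117.46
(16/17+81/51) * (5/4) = 215/68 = 3.16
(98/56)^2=49/16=3.06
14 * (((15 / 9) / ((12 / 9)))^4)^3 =1708984375 / 8388608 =203.73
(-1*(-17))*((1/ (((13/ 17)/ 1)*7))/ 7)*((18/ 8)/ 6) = 867/ 5096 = 0.17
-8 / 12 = -0.67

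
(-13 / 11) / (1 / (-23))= 299 / 11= 27.18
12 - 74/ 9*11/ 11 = 34/ 9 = 3.78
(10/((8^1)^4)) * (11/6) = 55/12288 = 0.00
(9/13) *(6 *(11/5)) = 594/65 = 9.14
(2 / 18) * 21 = 7 / 3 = 2.33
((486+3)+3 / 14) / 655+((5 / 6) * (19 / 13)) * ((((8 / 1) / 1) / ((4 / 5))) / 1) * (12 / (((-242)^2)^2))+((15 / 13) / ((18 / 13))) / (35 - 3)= 1896128092057337 / 2453157331584960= 0.77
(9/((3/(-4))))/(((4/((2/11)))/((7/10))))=-21/55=-0.38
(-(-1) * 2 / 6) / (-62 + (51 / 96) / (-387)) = -4128 / 767825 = -0.01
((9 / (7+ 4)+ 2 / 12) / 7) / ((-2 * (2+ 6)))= -65 / 7392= -0.01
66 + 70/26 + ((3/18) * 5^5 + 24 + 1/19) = 909323/1482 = 613.58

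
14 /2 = 7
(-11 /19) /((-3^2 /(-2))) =-22 /171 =-0.13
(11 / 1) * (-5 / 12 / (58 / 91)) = -5005 / 696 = -7.19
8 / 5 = 1.60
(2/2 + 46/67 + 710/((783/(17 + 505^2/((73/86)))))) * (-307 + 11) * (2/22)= -308839849175752/42126183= -7331303.89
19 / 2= 9.50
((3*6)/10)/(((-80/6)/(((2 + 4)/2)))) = -81/200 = -0.40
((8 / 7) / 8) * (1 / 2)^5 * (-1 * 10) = -5 / 112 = -0.04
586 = 586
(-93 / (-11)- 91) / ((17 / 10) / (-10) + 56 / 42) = -272400 / 3839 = -70.96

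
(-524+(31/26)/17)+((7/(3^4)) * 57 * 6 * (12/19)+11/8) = -2672623/5304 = -503.89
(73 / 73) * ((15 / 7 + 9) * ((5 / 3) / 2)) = 65 / 7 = 9.29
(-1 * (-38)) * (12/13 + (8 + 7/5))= 25498/65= 392.28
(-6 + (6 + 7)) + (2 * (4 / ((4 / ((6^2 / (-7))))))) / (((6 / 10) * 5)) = 25 / 7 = 3.57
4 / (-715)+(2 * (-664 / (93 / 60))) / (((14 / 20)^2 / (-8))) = 15192313924 / 1086085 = 13988.14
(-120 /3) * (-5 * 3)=600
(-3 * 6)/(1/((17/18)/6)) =-17/6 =-2.83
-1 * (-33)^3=35937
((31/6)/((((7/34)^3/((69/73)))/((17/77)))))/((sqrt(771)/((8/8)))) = 238201892 * sqrt(771)/1486490313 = 4.45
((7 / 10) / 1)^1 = 7 / 10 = 0.70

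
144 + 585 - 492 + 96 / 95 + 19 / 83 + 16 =2004678 / 7885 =254.24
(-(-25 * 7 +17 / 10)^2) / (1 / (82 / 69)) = -123134849 / 3450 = -35691.26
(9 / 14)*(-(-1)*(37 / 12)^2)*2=1369 / 112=12.22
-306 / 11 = -27.82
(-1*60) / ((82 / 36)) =-1080 / 41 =-26.34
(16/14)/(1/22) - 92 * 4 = -2400/7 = -342.86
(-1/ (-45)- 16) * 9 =-719/ 5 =-143.80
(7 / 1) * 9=63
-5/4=-1.25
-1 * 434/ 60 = -217/ 30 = -7.23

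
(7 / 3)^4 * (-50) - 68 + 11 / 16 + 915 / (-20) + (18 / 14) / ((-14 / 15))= -101386601 / 63504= -1596.54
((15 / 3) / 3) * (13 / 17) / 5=13 / 51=0.25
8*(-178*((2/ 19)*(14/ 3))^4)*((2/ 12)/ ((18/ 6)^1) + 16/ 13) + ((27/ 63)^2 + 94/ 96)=-102148918984183/ 968280859728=-105.50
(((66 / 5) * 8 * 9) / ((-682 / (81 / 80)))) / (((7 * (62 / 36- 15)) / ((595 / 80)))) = 334611 / 2963600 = 0.11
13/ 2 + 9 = 31/ 2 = 15.50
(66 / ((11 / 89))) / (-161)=-534 / 161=-3.32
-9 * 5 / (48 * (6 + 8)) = -15 / 224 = -0.07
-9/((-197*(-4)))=-9/788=-0.01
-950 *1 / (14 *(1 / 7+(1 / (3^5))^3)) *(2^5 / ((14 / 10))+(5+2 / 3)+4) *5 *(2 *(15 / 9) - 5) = 680576630625 / 5286442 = 128740.02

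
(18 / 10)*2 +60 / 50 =4.80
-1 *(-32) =32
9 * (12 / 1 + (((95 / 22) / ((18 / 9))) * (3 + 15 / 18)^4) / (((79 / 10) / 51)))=2268725867 / 83424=27195.12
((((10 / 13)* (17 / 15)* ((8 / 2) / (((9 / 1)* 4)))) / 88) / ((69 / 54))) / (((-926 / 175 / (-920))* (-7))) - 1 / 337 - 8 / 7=-546914531 / 468561093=-1.17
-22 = -22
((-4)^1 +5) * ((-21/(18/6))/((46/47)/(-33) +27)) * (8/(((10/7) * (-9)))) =101332/627465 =0.16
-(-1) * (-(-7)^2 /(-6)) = 49 /6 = 8.17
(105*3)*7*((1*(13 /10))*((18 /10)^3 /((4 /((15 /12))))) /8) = 653.02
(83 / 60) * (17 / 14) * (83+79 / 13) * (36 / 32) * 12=7352721 / 3640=2019.98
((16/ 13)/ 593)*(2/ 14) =16/ 53963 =0.00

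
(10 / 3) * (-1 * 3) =-10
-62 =-62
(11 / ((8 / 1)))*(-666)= -3663 / 4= -915.75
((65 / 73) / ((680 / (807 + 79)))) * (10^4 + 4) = 14403259 / 1241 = 11606.17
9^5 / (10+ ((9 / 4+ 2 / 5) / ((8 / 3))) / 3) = 3149280 / 551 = 5715.57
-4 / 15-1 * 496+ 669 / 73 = -533377 / 1095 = -487.10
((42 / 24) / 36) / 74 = 7 / 10656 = 0.00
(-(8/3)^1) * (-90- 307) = 3176/3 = 1058.67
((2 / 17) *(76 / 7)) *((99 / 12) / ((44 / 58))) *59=97527 / 119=819.55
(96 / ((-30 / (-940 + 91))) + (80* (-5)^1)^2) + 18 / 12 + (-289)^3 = -239748507 / 10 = -23974850.70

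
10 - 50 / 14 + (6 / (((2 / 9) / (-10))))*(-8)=15165 / 7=2166.43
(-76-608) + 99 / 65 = -44361 / 65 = -682.48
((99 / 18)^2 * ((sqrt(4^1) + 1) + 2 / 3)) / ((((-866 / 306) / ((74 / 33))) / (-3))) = 228327 / 866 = 263.66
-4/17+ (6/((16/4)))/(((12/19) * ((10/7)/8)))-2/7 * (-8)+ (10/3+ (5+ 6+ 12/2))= 127391/3570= 35.68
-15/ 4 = -3.75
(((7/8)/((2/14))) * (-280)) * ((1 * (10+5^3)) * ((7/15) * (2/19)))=-216090/19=-11373.16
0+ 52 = 52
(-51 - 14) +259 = 194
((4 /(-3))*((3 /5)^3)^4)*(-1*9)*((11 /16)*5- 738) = -18738078219 /976562500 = -19.19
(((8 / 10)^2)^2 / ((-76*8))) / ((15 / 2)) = -0.00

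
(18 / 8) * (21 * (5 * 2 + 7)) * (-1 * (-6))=9639 / 2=4819.50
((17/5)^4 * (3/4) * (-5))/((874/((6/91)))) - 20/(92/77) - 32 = -969856189/19883500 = -48.78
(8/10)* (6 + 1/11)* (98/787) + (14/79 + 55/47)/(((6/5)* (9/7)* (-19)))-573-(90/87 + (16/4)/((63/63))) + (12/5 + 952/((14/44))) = 11557692647980921/4781979717570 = 2416.93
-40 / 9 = -4.44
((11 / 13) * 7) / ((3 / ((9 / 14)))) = 33 / 26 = 1.27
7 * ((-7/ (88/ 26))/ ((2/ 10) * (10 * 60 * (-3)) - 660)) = 637/ 44880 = 0.01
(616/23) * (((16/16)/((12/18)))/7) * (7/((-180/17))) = -1309/345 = -3.79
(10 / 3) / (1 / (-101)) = -1010 / 3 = -336.67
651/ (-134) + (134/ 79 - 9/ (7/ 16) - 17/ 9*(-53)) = 50937647/ 666918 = 76.38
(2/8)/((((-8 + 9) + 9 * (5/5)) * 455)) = 1/18200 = 0.00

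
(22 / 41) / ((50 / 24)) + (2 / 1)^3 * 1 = 8464 / 1025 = 8.26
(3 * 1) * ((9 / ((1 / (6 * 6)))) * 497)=483084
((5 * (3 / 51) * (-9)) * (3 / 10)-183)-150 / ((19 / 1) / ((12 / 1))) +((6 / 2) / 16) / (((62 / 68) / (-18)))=-282.23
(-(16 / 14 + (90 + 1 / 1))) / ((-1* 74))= 645 / 518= 1.25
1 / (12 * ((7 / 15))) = 5 / 28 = 0.18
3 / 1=3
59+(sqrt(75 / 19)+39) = 99.99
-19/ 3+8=5/ 3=1.67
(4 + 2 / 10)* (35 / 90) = 49 / 30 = 1.63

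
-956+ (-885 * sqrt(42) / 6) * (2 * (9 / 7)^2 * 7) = -23895 * sqrt(42) / 7 - 956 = -23078.47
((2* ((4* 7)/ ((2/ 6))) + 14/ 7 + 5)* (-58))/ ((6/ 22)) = -111650/ 3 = -37216.67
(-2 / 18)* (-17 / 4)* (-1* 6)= -17 / 6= -2.83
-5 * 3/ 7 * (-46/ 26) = 345/ 91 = 3.79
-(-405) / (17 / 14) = 333.53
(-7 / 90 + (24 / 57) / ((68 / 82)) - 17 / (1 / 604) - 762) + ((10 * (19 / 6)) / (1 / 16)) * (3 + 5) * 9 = 739843999 / 29070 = 25450.43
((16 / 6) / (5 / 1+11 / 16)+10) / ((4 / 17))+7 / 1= 28115 / 546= 51.49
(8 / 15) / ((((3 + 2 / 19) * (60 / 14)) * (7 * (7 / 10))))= 152 / 18585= 0.01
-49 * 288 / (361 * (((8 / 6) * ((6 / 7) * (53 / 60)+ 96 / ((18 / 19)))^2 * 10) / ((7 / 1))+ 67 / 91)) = -0.00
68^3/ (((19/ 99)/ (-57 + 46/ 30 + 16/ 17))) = -8486556672/ 95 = -89332175.49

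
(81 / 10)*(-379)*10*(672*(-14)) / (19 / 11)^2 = 34946759232 / 361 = 96805427.24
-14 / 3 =-4.67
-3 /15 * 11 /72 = -11 /360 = -0.03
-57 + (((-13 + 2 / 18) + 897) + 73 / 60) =149099 / 180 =828.33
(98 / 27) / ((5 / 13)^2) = 16562 / 675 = 24.54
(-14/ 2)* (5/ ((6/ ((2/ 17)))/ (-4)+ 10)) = 140/ 11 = 12.73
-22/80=-11/40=-0.28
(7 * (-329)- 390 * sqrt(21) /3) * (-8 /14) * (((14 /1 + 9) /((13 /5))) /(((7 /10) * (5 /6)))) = 55200 * sqrt(21) /49 + 259440 /13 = 25119.33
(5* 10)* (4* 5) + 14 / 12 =6007 / 6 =1001.17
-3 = -3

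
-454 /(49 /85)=-38590 /49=-787.55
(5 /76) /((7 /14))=5 /38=0.13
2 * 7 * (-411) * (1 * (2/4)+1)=-8631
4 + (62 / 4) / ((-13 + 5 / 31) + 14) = 1249 / 72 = 17.35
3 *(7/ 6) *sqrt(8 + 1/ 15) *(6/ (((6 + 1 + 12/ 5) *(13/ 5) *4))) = 385 *sqrt(15)/ 2444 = 0.61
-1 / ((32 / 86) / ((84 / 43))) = -21 / 4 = -5.25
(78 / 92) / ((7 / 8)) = 0.97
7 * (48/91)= 48/13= 3.69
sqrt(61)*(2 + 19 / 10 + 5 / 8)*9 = 1629*sqrt(61) / 40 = 318.07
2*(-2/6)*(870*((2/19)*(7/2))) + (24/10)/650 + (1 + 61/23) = -149146378/710125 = -210.03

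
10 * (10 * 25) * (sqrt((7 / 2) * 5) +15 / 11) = 37500 / 11 +1250 * sqrt(70) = 13867.34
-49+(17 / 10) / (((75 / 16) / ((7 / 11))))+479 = 1774702 / 4125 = 430.23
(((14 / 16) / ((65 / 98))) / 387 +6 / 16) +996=200511191 / 201240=996.38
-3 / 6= -1 / 2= -0.50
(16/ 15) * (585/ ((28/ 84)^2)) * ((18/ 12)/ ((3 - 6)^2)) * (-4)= -3744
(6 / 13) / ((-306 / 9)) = -3 / 221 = -0.01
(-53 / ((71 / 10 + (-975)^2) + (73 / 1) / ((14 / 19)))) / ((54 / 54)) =-1855 / 33275591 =-0.00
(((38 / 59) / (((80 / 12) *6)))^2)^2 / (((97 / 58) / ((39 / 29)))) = 5082519 / 94030721360000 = 0.00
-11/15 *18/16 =-33/40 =-0.82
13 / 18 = 0.72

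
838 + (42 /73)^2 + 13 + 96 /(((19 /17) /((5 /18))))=265841791 /303753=875.19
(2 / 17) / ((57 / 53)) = 106 / 969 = 0.11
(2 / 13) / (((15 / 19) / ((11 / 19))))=22 / 195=0.11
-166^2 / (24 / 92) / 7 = -15090.19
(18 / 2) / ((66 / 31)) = 93 / 22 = 4.23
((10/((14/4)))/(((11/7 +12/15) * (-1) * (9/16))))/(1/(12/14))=-3200/1743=-1.84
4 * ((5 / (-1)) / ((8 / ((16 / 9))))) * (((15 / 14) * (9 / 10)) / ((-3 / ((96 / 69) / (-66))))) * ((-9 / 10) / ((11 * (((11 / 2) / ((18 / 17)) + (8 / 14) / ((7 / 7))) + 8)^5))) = 0.00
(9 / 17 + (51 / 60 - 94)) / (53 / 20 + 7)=-31491 / 3281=-9.60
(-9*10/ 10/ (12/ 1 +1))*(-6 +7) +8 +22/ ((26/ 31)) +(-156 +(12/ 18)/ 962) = -176711/ 1443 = -122.46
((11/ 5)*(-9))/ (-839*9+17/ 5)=99/ 37738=0.00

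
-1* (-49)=49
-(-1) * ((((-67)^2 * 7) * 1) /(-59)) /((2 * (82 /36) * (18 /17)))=-534191 /4838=-110.42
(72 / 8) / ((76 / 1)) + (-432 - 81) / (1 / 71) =-2768139 / 76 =-36422.88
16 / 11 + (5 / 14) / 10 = 459 / 308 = 1.49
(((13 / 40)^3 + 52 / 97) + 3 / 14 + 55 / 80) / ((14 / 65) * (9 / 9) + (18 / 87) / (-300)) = 24118862651 / 3517328640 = 6.86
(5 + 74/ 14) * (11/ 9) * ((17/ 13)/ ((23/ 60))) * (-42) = -538560/ 299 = -1801.20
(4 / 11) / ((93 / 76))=304 / 1023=0.30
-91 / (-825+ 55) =13 / 110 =0.12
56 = 56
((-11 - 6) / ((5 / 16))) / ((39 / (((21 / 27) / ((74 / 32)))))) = -30464 / 64935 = -0.47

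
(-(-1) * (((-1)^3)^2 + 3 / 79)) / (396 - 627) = -82 / 18249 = -0.00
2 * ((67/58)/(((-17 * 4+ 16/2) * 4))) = -67/6960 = -0.01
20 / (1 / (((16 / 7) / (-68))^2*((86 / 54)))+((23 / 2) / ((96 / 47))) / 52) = 8586240 / 238631011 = 0.04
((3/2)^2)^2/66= 27/352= 0.08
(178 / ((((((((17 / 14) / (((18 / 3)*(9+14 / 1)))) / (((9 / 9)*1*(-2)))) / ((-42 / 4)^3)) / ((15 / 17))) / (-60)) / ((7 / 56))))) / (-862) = 89573086575 / 249118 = 359560.88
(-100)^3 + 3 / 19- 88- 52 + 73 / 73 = -19002638 / 19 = -1000138.84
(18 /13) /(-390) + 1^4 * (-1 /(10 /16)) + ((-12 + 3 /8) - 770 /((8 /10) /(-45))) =58540615 /1352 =43299.27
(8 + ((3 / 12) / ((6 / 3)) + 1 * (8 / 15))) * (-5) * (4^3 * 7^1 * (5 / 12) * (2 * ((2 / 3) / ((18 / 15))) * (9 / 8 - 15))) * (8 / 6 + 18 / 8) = 289283575 / 648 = 446425.27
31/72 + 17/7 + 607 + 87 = 351217/504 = 696.86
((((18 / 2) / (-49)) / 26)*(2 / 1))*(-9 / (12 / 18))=0.19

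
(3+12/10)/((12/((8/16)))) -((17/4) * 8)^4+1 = -53453393/40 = -1336334.82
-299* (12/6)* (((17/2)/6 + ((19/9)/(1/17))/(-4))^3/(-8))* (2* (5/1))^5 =-2350379200000/729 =-3224114128.94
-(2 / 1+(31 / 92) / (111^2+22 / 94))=-106555489 / 53277016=-2.00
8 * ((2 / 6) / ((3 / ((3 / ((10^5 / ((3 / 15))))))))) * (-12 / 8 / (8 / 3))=-3 / 1000000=-0.00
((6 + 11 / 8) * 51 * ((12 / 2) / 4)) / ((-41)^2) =9027 / 26896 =0.34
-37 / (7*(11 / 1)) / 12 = -37 / 924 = -0.04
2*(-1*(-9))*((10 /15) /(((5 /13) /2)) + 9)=1122 /5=224.40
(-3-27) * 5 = -150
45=45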